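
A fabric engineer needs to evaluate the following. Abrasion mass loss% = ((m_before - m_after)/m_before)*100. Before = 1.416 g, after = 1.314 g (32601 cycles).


Formula: Mass loss% = ((m_before - m_after) / m_before) * 100
Step 1: Mass loss = 1.416 - 1.314 = 0.102 g
Step 2: Ratio = 0.102 / 1.416 = 0.0720339
Step 3: Mass loss% = 0.0720339 * 100 = 7.20339% ≈ 7.20%

7.20%


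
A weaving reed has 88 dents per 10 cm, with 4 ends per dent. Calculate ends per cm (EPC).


Formula: EPC = (dents per 10 cm * ends per dent) / 10
Step 1: Total ends per 10 cm = 88 * 4 = 352
Step 2: EPC = 352 / 10 = 35.2 ends/cm

35.2 ends/cm


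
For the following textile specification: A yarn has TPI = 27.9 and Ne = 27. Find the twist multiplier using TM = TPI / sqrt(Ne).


Formula: TM = TPI / sqrt(Ne)
Step 1: sqrt(Ne) = sqrt(27) = 5.1962
Step 2: TM = 27.9 / 5.1962 = 5.37

5.37 TM


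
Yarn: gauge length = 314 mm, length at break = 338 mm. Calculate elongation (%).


Formula: Elongation (%) = ((L_break - L0) / L0) * 100
Step 1: Extension = 338 - 314 = 24 mm
Step 2: Elongation = (24 / 314) * 100
Step 3: Elongation = 0.076433 * 100 = 7.6433% ≈ 7.6%

7.6%


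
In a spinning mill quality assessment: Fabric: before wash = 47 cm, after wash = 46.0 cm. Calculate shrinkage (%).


Formula: Shrinkage% = ((L_before - L_after) / L_before) * 100
Step 1: Shrinkage = 47 - 46.0 = 1.0 cm
Step 2: Shrinkage% = (1.0 / 47) * 100
Step 3: Shrinkage% = 0.021277 * 100 = 2.1277% ≈ 2.1%

2.1%


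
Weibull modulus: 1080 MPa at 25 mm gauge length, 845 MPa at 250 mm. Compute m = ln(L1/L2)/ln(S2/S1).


Formula: m = ln(L1/L2) / ln(S2/S1)
Step 1: ln(L1/L2) = ln(25/250) = -2.30259
Step 2: S2/S1 = 845/1080 = 0.78241
Step 3: ln(S2/S1) = ln(0.78241) = -0.24538
Step 4: m = -2.30259 / -0.24538 = 9.38

9.38 (Weibull m)


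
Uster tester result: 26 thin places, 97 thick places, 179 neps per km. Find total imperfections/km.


Formula: Total = thin places + thick places + neps
Total = 26 + 97 + 179
Total = 302 imperfections/km

302 imperfections/km


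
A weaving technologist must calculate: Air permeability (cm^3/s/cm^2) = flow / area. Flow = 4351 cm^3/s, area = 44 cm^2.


Formula: Air Permeability = Airflow / Test Area
AP = 4351 cm^3/s / 44 cm^2
AP = 98.9 cm^3/s/cm^2

98.9 cm^3/s/cm^2


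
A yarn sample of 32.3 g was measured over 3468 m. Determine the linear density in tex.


Formula: Tex = (mass_g / length_m) * 1000
Substituting: Tex = (32.3 / 3468) * 1000
Intermediate: 32.3 / 3468 = 0.00931373 g/m
Tex = 0.00931373 * 1000 = 9.31 tex

9.31 tex


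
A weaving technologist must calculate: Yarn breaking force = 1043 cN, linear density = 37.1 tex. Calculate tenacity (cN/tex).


Formula: Tenacity = Breaking force / Linear density
Tenacity = 1043 cN / 37.1 tex
Tenacity = 28.11 cN/tex

28.11 cN/tex


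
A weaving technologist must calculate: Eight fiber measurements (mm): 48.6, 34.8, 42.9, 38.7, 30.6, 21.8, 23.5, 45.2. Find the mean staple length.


Formula: Mean = sum of lengths / count
Sum = 48.6 + 34.8 + 42.9 + 38.7 + 30.6 + 21.8 + 23.5 + 45.2
Sum = 286.1 mm
Mean = 286.1 / 8 = 35.76 mm

35.76 mm


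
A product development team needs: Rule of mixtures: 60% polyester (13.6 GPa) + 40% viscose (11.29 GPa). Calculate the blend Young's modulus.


Formula: Blend property = (fraction_A * property_A) + (fraction_B * property_B)
Step 1: Contribution A = 60/100 * 13.6 GPa = 8.16 GPa
Step 2: Contribution B = 40/100 * 11.29 GPa = 4.516 GPa
Step 3: Blend Young's modulus = 8.16 + 4.516 = 12.676 GPa

12.676 GPa


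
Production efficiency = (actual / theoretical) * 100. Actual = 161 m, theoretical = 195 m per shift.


Formula: Efficiency% = (Actual output / Theoretical output) * 100
Efficiency% = (161 / 195) * 100
Efficiency% = 0.825641 * 100 = 82.5641% ≈ 82.6%

82.6%


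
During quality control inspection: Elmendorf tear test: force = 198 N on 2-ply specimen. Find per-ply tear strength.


Formula: Per-ply strength = Total force / Number of plies
Per-ply = 198 N / 2
Per-ply = 99 N

99 N


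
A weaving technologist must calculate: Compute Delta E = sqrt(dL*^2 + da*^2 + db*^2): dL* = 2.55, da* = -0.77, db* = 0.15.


Formula: Delta E = sqrt(dL*^2 + da*^2 + db*^2)
Step 1: dL*^2 = 2.55^2 = 6.5025
Step 2: da*^2 = (-0.77)^2 = 0.5929
Step 3: db*^2 = 0.15^2 = 0.0225
Step 4: Sum = 6.5025 + 0.5929 + 0.0225 = 7.1179
Step 5: Delta E = sqrt(7.1179) = 2.67

2.67 Delta E


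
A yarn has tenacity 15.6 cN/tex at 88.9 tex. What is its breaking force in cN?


Formula: Breaking force = Tenacity * Linear density
F = 15.6 cN/tex * 88.9 tex
F = 1386.84 cN

1386.84 cN


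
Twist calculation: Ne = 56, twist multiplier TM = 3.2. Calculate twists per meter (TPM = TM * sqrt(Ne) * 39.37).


Formula: TPM = TM * sqrt(Ne) * 39.37
Step 1: sqrt(Ne) = sqrt(56) = 7.4833
Step 2: TM * sqrt(Ne) = 3.2 * 7.4833 = 23.9466
Step 3: TPM = 23.9466 * 39.37 = 943 twists/m

943 twists/m


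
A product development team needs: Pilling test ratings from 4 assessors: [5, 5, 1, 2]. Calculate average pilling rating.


Formula: Mean = sum / count
Sum = 5 + 5 + 1 + 2 = 13
Mean = 13 / 4 = 3.3

3.3


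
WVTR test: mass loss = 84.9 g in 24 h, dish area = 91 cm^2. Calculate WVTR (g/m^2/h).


Formula: WVTR = mass_loss / (area * time)
Step 1: Convert area: 91 cm^2 = 0.0091 m^2
Step 2: WVTR = 84.9 g / (0.0091 m^2 * 24 h)
Step 3: WVTR = 84.9 / 0.2184 = 388.7 g/m^2/h

388.7 g/m^2/h


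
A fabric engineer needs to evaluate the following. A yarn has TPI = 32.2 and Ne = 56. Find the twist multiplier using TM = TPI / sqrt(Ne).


Formula: TM = TPI / sqrt(Ne)
Step 1: sqrt(Ne) = sqrt(56) = 7.4833
Step 2: TM = 32.2 / 7.4833 = 4.30

4.30 TM


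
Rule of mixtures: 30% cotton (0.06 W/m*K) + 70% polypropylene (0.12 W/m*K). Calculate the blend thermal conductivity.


Formula: Blend property = (fraction_A * property_A) + (fraction_B * property_B)
Step 1: Contribution A = 30/100 * 0.06 W/m*K = 0.018 W/m*K
Step 2: Contribution B = 70/100 * 0.12 W/m*K = 0.084 W/m*K
Step 3: Blend thermal conductivity = 0.018 + 0.084 = 0.102 W/m*K

0.102 W/m*K


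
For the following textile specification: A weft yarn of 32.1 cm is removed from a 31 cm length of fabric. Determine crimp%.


Formula: Crimp% = ((L_yarn - L_fabric) / L_fabric) * 100
Step 1: Extension = 32.1 - 31 = 1.1 cm
Step 2: Crimp% = (1.1 / 31) * 100
Step 3: Crimp% = 0.035484 * 100 = 3.5484% ≈ 3.5%

3.5%


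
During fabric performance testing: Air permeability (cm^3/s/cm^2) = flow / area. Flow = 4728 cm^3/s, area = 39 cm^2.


Formula: Air Permeability = Airflow / Test Area
AP = 4728 cm^3/s / 39 cm^2
AP = 121.2 cm^3/s/cm^2

121.2 cm^3/s/cm^2


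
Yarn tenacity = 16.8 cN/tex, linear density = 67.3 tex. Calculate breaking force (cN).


Formula: Breaking force = Tenacity * Linear density
F = 16.8 cN/tex * 67.3 tex
F = 1130.64 cN

1130.64 cN


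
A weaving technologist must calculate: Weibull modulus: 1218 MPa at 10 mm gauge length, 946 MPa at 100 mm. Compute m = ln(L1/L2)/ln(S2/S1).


Formula: m = ln(L1/L2) / ln(S2/S1)
Step 1: ln(L1/L2) = ln(10/100) = -2.30259
Step 2: S2/S1 = 946/1218 = 0.77668
Step 3: ln(S2/S1) = ln(0.77668) = -0.25273
Step 4: m = -2.30259 / -0.25273 = 9.11

9.11 (Weibull m)


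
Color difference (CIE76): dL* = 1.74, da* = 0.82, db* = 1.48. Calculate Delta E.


Formula: Delta E = sqrt(dL*^2 + da*^2 + db*^2)
Step 1: dL*^2 = 1.74^2 = 3.0276
Step 2: da*^2 = 0.82^2 = 0.6724
Step 3: db*^2 = 1.48^2 = 2.1904
Step 4: Sum = 3.0276 + 0.6724 + 2.1904 = 5.8904
Step 5: Delta E = sqrt(5.8904) = 2.43

2.43 Delta E


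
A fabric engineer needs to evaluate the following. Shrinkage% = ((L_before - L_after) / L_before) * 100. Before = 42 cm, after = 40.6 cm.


Formula: Shrinkage% = ((L_before - L_after) / L_before) * 100
Step 1: Shrinkage = 42 - 40.6 = 1.4 cm
Step 2: Shrinkage% = (1.4 / 42) * 100
Step 3: Shrinkage% = 0.033333 * 100 = 3.3333% ≈ 3.3%

3.3%


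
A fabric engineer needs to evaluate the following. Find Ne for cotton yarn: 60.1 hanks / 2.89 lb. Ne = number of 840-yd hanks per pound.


Formula: Ne = hanks / mass_lb
Substituting: Ne = 60.1 / 2.89
Ne = 20.8

20.8 Ne


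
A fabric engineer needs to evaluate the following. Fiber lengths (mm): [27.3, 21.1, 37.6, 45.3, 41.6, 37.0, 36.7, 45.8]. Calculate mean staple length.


Formula: Mean = sum of lengths / count
Sum = 27.3 + 21.1 + 37.6 + 45.3 + 41.6 + 37.0 + 36.7 + 45.8
Sum = 292.4 mm
Mean = 292.4 / 8 = 36.55 mm

36.55 mm


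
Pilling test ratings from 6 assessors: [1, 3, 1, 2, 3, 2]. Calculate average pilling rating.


Formula: Mean = sum / count
Sum = 1 + 3 + 1 + 2 + 3 + 2 = 12
Mean = 12 / 6 = 2.0

2.0


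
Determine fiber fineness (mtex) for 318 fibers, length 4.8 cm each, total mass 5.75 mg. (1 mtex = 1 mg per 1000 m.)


Formula: fineness (mtex) = mass (mg) / total length (km) = (mass_mg / total_length_m) * 1000
Step 1: Convert fiber length: 4.8 cm = 0.048 m
Step 2: Total fiber length = 318 * 0.048 = 15.264 m
Step 3: Linear density = 5.75 mg / 15.264 m = 0.3767 mg/m
Step 4: fineness = 0.3767 * 1000 = 376.7 mtex

376.7 mtex


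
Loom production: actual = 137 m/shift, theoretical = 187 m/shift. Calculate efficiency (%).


Formula: Efficiency% = (Actual output / Theoretical output) * 100
Efficiency% = (137 / 187) * 100
Efficiency% = 0.73262 * 100 = 73.262% ≈ 73.3%

73.3%


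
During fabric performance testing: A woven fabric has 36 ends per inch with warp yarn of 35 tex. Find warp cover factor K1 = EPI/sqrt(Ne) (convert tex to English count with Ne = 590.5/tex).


Formula: K1 = EPI / sqrt(Ne), with Ne = 590.5 / tex_warp
Step 1: Ne = 590.5 / 35 = 16.871
Step 2: sqrt(Ne) = sqrt(16.871) = 4.1074
Step 3: K1 = 36 / 4.1074 = 8.8

8.8


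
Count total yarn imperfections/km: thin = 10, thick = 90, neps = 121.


Formula: Total = thin places + thick places + neps
Total = 10 + 90 + 121
Total = 221 imperfections/km

221 imperfections/km


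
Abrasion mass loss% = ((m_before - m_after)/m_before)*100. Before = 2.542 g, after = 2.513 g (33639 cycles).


Formula: Mass loss% = ((m_before - m_after) / m_before) * 100
Step 1: Mass loss = 2.542 - 2.513 = 0.029 g
Step 2: Ratio = 0.029 / 2.542 = 0.0114083
Step 3: Mass loss% = 0.0114083 * 100 = 1.14083% ≈ 1.14%

1.14%


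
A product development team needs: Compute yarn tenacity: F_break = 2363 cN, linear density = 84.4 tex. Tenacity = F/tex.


Formula: Tenacity = Breaking force / Linear density
Tenacity = 2363 cN / 84.4 tex
Tenacity = 28.00 cN/tex

28.00 cN/tex


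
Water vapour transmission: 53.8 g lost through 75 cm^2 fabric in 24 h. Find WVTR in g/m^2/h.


Formula: WVTR = mass_loss / (area * time)
Step 1: Convert area: 75 cm^2 = 0.0075 m^2
Step 2: WVTR = 53.8 g / (0.0075 m^2 * 24 h)
Step 3: WVTR = 53.8 / 0.18 = 298.9 g/m^2/h

298.9 g/m^2/h


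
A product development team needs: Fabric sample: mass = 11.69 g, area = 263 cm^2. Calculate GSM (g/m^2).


Formula: GSM = mass_g / area_m2
Step 1: Convert area: 263 cm^2 = 263 / 10000 = 0.0263 m^2
Step 2: GSM = 11.69 g / 0.0263 m^2 = 444.5 g/m^2

444.5 g/m^2


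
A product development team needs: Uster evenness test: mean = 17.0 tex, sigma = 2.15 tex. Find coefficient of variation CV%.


Formula: CV% = (standard deviation / mean) * 100
Step 1: Ratio = 2.15 / 17.0 = 0.126471
Step 2: CV% = 0.126471 * 100 = 12.6471% ≈ 12.6%

12.6%


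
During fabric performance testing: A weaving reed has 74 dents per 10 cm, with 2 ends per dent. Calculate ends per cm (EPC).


Formula: EPC = (dents per 10 cm * ends per dent) / 10
Step 1: Total ends per 10 cm = 74 * 2 = 148
Step 2: EPC = 148 / 10 = 14.8 ends/cm

14.8 ends/cm


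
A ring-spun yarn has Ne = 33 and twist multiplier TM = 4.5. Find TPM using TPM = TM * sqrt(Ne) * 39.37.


Formula: TPM = TM * sqrt(Ne) * 39.37
Step 1: sqrt(Ne) = sqrt(33) = 5.7446
Step 2: TM * sqrt(Ne) = 4.5 * 5.7446 = 25.8507
Step 3: TPM = 25.8507 * 39.37 = 1018 twists/m

1018 twists/m


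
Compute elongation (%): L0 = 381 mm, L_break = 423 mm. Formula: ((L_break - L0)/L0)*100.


Formula: Elongation (%) = ((L_break - L0) / L0) * 100
Step 1: Extension = 423 - 381 = 42 mm
Step 2: Elongation = (42 / 381) * 100
Step 3: Elongation = 0.110236 * 100 = 11.0236% ≈ 11.0%

11.0%


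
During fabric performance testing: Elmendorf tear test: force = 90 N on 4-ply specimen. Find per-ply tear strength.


Formula: Per-ply strength = Total force / Number of plies
Per-ply = 90 N / 4
Per-ply = 22.5 N

22.5 N


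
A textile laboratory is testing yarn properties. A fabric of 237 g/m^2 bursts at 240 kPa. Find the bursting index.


Formula: Bursting Index = Bursting Strength / Fabric GSM
BI = 240 kPa / 237 g/m^2
BI = 1.013 kPa/(g/m^2)

1.013 kPa/(g/m^2)


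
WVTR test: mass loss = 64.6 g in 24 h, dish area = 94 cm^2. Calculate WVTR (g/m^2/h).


Formula: WVTR = mass_loss / (area * time)
Step 1: Convert area: 94 cm^2 = 0.0094 m^2
Step 2: WVTR = 64.6 g / (0.0094 m^2 * 24 h)
Step 3: WVTR = 64.6 / 0.2256 = 286.3 g/m^2/h

286.3 g/m^2/h


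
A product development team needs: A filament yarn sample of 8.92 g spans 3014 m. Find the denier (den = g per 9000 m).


Formula: den = (mass_g / length_m) * 9000
Substituting: den = (8.92 / 3014) * 9000
Intermediate: 8.92 / 3014 = 0.00295952 g/m
den = 0.00295952 * 9000 = 26.6 denier

26.6 denier


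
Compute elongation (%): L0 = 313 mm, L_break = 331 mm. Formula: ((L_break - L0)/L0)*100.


Formula: Elongation (%) = ((L_break - L0) / L0) * 100
Step 1: Extension = 331 - 313 = 18 mm
Step 2: Elongation = (18 / 313) * 100
Step 3: Elongation = 0.057508 * 100 = 5.7508% ≈ 5.8%

5.8%


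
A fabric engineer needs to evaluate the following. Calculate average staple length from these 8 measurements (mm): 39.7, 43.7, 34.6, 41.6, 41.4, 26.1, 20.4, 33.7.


Formula: Mean = sum of lengths / count
Sum = 39.7 + 43.7 + 34.6 + 41.6 + 41.4 + 26.1 + 20.4 + 33.7
Sum = 281.2 mm
Mean = 281.2 / 8 = 35.15 mm

35.15 mm


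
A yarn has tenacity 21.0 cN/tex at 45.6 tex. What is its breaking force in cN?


Formula: Breaking force = Tenacity * Linear density
F = 21.0 cN/tex * 45.6 tex
F = 957.60 cN

957.60 cN


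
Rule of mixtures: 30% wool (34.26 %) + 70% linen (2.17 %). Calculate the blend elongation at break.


Formula: Blend property = (fraction_A * property_A) + (fraction_B * property_B)
Step 1: Contribution A = 30/100 * 34.26 % = 10.278 %
Step 2: Contribution B = 70/100 * 2.17 % = 1.519 %
Step 3: Blend elongation at break = 10.278 + 1.519 = 11.797 %

11.797 %


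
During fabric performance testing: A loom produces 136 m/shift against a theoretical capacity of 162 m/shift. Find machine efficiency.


Formula: Efficiency% = (Actual output / Theoretical output) * 100
Efficiency% = (136 / 162) * 100
Efficiency% = 0.839506 * 100 = 83.9506% ≈ 84.0%

84.0%


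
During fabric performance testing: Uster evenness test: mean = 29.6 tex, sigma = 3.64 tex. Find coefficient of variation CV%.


Formula: CV% = (standard deviation / mean) * 100
Step 1: Ratio = 3.64 / 29.6 = 0.122973
Step 2: CV% = 0.122973 * 100 = 12.2973% ≈ 12.3%

12.3%


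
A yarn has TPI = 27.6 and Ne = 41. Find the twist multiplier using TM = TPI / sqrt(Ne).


Formula: TM = TPI / sqrt(Ne)
Step 1: sqrt(Ne) = sqrt(41) = 6.4031
Step 2: TM = 27.6 / 6.4031 = 4.31

4.31 TM


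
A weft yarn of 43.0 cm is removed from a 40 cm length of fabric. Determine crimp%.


Formula: Crimp% = ((L_yarn - L_fabric) / L_fabric) * 100
Step 1: Extension = 43.0 - 40 = 3.0 cm
Step 2: Crimp% = (3.0 / 40) * 100
Step 3: Crimp% = 0.075 * 100 = 7.5%

7.5%


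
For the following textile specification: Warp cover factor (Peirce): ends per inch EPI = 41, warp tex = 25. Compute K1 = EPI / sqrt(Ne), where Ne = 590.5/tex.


Formula: K1 = EPI / sqrt(Ne), with Ne = 590.5 / tex_warp
Step 1: Ne = 590.5 / 25 = 23.62
Step 2: sqrt(Ne) = sqrt(23.62) = 4.86
Step 3: K1 = 41 / 4.86 = 8.4

8.4


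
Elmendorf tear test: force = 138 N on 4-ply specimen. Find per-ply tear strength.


Formula: Per-ply strength = Total force / Number of plies
Per-ply = 138 N / 4
Per-ply = 34.5 N

34.5 N


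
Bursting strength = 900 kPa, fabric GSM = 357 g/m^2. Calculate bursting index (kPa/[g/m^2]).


Formula: Bursting Index = Bursting Strength / Fabric GSM
BI = 900 kPa / 357 g/m^2
BI = 2.521 kPa/(g/m^2)

2.521 kPa/(g/m^2)


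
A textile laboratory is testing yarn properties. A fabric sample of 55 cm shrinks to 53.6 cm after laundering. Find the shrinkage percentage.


Formula: Shrinkage% = ((L_before - L_after) / L_before) * 100
Step 1: Shrinkage = 55 - 53.6 = 1.4 cm
Step 2: Shrinkage% = (1.4 / 55) * 100
Step 3: Shrinkage% = 0.025455 * 100 = 2.5455% ≈ 2.5%

2.5%


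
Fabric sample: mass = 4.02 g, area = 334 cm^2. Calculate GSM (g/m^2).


Formula: GSM = mass_g / area_m2
Step 1: Convert area: 334 cm^2 = 334 / 10000 = 0.0334 m^2
Step 2: GSM = 4.02 g / 0.0334 m^2 = 120.4 g/m^2

120.4 g/m^2


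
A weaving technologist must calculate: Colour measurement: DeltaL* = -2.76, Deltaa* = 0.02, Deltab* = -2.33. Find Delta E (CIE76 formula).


Formula: Delta E = sqrt(dL*^2 + da*^2 + db*^2)
Step 1: dL*^2 = (-2.76)^2 = 7.6176
Step 2: da*^2 = 0.02^2 = 0.0004
Step 3: db*^2 = (-2.33)^2 = 5.4289
Step 4: Sum = 7.6176 + 0.0004 + 5.4289 = 13.0469
Step 5: Delta E = sqrt(13.0469) = 3.61

3.61 Delta E


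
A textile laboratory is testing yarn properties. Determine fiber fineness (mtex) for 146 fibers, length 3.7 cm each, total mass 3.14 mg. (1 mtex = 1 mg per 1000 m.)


Formula: fineness (mtex) = mass (mg) / total length (km) = (mass_mg / total_length_m) * 1000
Step 1: Convert fiber length: 3.7 cm = 0.037 m
Step 2: Total fiber length = 146 * 0.037 = 5.402 m
Step 3: Linear density = 3.14 mg / 5.402 m = 0.5813 mg/m
Step 4: fineness = 0.5813 * 1000 = 581.3 mtex

581.3 mtex


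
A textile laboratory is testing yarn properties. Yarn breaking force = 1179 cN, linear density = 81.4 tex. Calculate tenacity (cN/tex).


Formula: Tenacity = Breaking force / Linear density
Tenacity = 1179 cN / 81.4 tex
Tenacity = 14.48 cN/tex

14.48 cN/tex


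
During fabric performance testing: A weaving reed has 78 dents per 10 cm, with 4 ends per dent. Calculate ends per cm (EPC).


Formula: EPC = (dents per 10 cm * ends per dent) / 10
Step 1: Total ends per 10 cm = 78 * 4 = 312
Step 2: EPC = 312 / 10 = 31.2 ends/cm

31.2 ends/cm


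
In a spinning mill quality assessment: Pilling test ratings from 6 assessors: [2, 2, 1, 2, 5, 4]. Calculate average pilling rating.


Formula: Mean = sum / count
Sum = 2 + 2 + 1 + 2 + 5 + 4 = 16
Mean = 16 / 6 = 2.7

2.7


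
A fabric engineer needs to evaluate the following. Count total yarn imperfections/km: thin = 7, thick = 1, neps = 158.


Formula: Total = thin places + thick places + neps
Total = 7 + 1 + 158
Total = 166 imperfections/km

166 imperfections/km


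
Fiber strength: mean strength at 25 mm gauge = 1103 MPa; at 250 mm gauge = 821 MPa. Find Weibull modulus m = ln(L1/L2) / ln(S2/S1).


Formula: m = ln(L1/L2) / ln(S2/S1)
Step 1: ln(L1/L2) = ln(25/250) = -2.30259
Step 2: S2/S1 = 821/1103 = 0.74433
Step 3: ln(S2/S1) = ln(0.74433) = -0.29527
Step 4: m = -2.30259 / -0.29527 = 7.80

7.80 (Weibull m)


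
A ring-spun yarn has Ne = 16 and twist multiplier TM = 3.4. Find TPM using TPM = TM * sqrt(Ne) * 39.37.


Formula: TPM = TM * sqrt(Ne) * 39.37
Step 1: sqrt(Ne) = sqrt(16) = 4
Step 2: TM * sqrt(Ne) = 3.4 * 4 = 13.6
Step 3: TPM = 13.6 * 39.37 = 535 twists/m

535 twists/m


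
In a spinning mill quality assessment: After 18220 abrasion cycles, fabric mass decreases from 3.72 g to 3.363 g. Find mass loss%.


Formula: Mass loss% = ((m_before - m_after) / m_before) * 100
Step 1: Mass loss = 3.72 - 3.363 = 0.357 g
Step 2: Ratio = 0.357 / 3.72 = 0.0959677
Step 3: Mass loss% = 0.0959677 * 100 = 9.59677% ≈ 9.60%

9.60%


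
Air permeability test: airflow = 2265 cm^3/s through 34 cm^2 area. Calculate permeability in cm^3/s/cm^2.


Formula: Air Permeability = Airflow / Test Area
AP = 2265 cm^3/s / 34 cm^2
AP = 66.6 cm^3/s/cm^2

66.6 cm^3/s/cm^2


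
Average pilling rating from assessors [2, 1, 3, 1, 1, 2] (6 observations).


Formula: Mean = sum / count
Sum = 2 + 1 + 3 + 1 + 1 + 2 = 10
Mean = 10 / 6 = 1.7

1.7


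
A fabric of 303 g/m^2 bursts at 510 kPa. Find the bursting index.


Formula: Bursting Index = Bursting Strength / Fabric GSM
BI = 510 kPa / 303 g/m^2
BI = 1.683 kPa/(g/m^2)

1.683 kPa/(g/m^2)


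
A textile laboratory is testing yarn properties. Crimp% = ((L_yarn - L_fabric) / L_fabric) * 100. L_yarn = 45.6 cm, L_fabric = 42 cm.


Formula: Crimp% = ((L_yarn - L_fabric) / L_fabric) * 100
Step 1: Extension = 45.6 - 42 = 3.6 cm
Step 2: Crimp% = (3.6 / 42) * 100
Step 3: Crimp% = 0.085714 * 100 = 8.5714% ≈ 8.6%

8.6%


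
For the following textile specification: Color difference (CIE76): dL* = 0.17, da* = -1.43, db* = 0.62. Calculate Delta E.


Formula: Delta E = sqrt(dL*^2 + da*^2 + db*^2)
Step 1: dL*^2 = 0.17^2 = 0.0289
Step 2: da*^2 = (-1.43)^2 = 2.0449
Step 3: db*^2 = 0.62^2 = 0.3844
Step 4: Sum = 0.0289 + 2.0449 + 0.3844 = 2.4582
Step 5: Delta E = sqrt(2.4582) = 1.57

1.57 Delta E


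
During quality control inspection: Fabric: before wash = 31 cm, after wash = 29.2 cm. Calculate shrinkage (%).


Formula: Shrinkage% = ((L_before - L_after) / L_before) * 100
Step 1: Shrinkage = 31 - 29.2 = 1.8 cm
Step 2: Shrinkage% = (1.8 / 31) * 100
Step 3: Shrinkage% = 0.058065 * 100 = 5.8065% ≈ 5.8%

5.8%


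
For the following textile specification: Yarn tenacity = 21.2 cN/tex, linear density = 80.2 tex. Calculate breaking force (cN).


Formula: Breaking force = Tenacity * Linear density
F = 21.2 cN/tex * 80.2 tex
F = 1700.24 cN

1700.24 cN


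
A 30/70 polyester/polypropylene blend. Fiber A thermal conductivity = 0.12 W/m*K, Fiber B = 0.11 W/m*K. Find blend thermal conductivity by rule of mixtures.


Formula: Blend property = (fraction_A * property_A) + (fraction_B * property_B)
Step 1: Contribution A = 30/100 * 0.12 W/m*K = 0.036 W/m*K
Step 2: Contribution B = 70/100 * 0.11 W/m*K = 0.077 W/m*K
Step 3: Blend thermal conductivity = 0.036 + 0.077 = 0.113 W/m*K

0.113 W/m*K


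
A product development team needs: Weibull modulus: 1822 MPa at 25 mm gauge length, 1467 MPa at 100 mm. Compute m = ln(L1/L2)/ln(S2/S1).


Formula: m = ln(L1/L2) / ln(S2/S1)
Step 1: ln(L1/L2) = ln(25/100) = -1.38629
Step 2: S2/S1 = 1467/1822 = 0.80516
Step 3: ln(S2/S1) = ln(0.80516) = -0.21671
Step 4: m = -1.38629 / -0.21671 = 6.40

6.40 (Weibull m)


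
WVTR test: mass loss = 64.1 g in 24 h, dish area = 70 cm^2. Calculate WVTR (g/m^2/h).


Formula: WVTR = mass_loss / (area * time)
Step 1: Convert area: 70 cm^2 = 0.007 m^2
Step 2: WVTR = 64.1 g / (0.007 m^2 * 24 h)
Step 3: WVTR = 64.1 / 0.168 = 381.5 g/m^2/h

381.5 g/m^2/h


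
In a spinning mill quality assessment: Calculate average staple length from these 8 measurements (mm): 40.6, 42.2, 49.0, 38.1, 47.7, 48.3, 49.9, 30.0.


Formula: Mean = sum of lengths / count
Sum = 40.6 + 42.2 + 49.0 + 38.1 + 47.7 + 48.3 + 49.9 + 30.0
Sum = 345.8 mm
Mean = 345.8 / 8 = 43.23 mm

43.23 mm


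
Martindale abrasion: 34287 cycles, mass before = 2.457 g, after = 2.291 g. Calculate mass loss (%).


Formula: Mass loss% = ((m_before - m_after) / m_before) * 100
Step 1: Mass loss = 2.457 - 2.291 = 0.166 g
Step 2: Ratio = 0.166 / 2.457 = 0.0675621
Step 3: Mass loss% = 0.0675621 * 100 = 6.75621% ≈ 6.76%

6.76%


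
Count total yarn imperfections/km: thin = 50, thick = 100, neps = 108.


Formula: Total = thin places + thick places + neps
Total = 50 + 100 + 108
Total = 258 imperfections/km

258 imperfections/km


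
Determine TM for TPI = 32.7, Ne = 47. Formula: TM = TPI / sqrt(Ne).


Formula: TM = TPI / sqrt(Ne)
Step 1: sqrt(Ne) = sqrt(47) = 6.8557
Step 2: TM = 32.7 / 6.8557 = 4.77

4.77 TM


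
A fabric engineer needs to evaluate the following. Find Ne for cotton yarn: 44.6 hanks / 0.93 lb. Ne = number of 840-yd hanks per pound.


Formula: Ne = hanks / mass_lb
Substituting: Ne = 44.6 / 0.93
Ne = 48.0

48.0 Ne


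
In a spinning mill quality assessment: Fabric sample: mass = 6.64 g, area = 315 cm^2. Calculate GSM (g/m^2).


Formula: GSM = mass_g / area_m2
Step 1: Convert area: 315 cm^2 = 315 / 10000 = 0.0315 m^2
Step 2: GSM = 6.64 g / 0.0315 m^2 = 210.8 g/m^2

210.8 g/m^2


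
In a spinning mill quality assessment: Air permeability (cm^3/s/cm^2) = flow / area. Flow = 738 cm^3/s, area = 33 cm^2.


Formula: Air Permeability = Airflow / Test Area
AP = 738 cm^3/s / 33 cm^2
AP = 22.4 cm^3/s/cm^2

22.4 cm^3/s/cm^2


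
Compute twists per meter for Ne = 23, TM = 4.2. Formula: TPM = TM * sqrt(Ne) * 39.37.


Formula: TPM = TM * sqrt(Ne) * 39.37
Step 1: sqrt(Ne) = sqrt(23) = 4.7958
Step 2: TM * sqrt(Ne) = 4.2 * 4.7958 = 20.1424
Step 3: TPM = 20.1424 * 39.37 = 793 twists/m

793 twists/m


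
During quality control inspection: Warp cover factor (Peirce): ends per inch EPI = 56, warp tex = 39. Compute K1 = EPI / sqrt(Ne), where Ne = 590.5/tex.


Formula: K1 = EPI / sqrt(Ne), with Ne = 590.5 / tex_warp
Step 1: Ne = 590.5 / 39 = 15.141
Step 2: sqrt(Ne) = sqrt(15.141) = 3.8911
Step 3: K1 = 56 / 3.8911 = 14.4

14.4


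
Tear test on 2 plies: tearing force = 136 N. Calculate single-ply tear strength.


Formula: Per-ply strength = Total force / Number of plies
Per-ply = 136 N / 2
Per-ply = 68 N

68 N


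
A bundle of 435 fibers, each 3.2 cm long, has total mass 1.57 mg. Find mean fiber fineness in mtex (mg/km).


Formula: fineness (mtex) = mass (mg) / total length (km) = (mass_mg / total_length_m) * 1000
Step 1: Convert fiber length: 3.2 cm = 0.032 m
Step 2: Total fiber length = 435 * 0.032 = 13.92 m
Step 3: Linear density = 1.57 mg / 13.92 m = 0.1128 mg/m
Step 4: fineness = 0.1128 * 1000 = 112.8 mtex

112.8 mtex


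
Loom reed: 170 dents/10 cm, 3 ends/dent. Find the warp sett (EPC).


Formula: EPC = (dents per 10 cm * ends per dent) / 10
Step 1: Total ends per 10 cm = 170 * 3 = 510
Step 2: EPC = 510 / 10 = 51.0 ends/cm

51.0 ends/cm


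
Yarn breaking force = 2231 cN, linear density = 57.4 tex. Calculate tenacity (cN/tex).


Formula: Tenacity = Breaking force / Linear density
Tenacity = 2231 cN / 57.4 tex
Tenacity = 38.87 cN/tex

38.87 cN/tex


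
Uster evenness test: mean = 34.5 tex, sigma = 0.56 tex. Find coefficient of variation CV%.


Formula: CV% = (standard deviation / mean) * 100
Step 1: Ratio = 0.56 / 34.5 = 0.016232
Step 2: CV% = 0.016232 * 100 = 1.6232% ≈ 1.6%

1.6%


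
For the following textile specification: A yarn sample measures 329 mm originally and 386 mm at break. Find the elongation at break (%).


Formula: Elongation (%) = ((L_break - L0) / L0) * 100
Step 1: Extension = 386 - 329 = 57 mm
Step 2: Elongation = (57 / 329) * 100
Step 3: Elongation = 0.173252 * 100 = 17.3252% ≈ 17.3%

17.3%


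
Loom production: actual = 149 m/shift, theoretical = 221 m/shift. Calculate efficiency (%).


Formula: Efficiency% = (Actual output / Theoretical output) * 100
Efficiency% = (149 / 221) * 100
Efficiency% = 0.674208 * 100 = 67.4208% ≈ 67.4%

67.4%


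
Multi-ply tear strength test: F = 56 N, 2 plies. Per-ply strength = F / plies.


Formula: Per-ply strength = Total force / Number of plies
Per-ply = 56 N / 2
Per-ply = 28 N

28 N


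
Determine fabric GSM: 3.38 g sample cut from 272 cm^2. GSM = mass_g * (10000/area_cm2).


Formula: GSM = mass_g / area_m2
Step 1: Convert area: 272 cm^2 = 272 / 10000 = 0.0272 m^2
Step 2: GSM = 3.38 g / 0.0272 m^2 = 124.3 g/m^2

124.3 g/m^2


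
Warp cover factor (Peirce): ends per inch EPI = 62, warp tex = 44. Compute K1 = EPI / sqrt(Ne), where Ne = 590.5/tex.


Formula: K1 = EPI / sqrt(Ne), with Ne = 590.5 / tex_warp
Step 1: Ne = 590.5 / 44 = 13.42
Step 2: sqrt(Ne) = sqrt(13.42) = 3.6633
Step 3: K1 = 62 / 3.6633 = 16.9

16.9


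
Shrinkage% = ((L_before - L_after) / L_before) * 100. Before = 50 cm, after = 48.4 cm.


Formula: Shrinkage% = ((L_before - L_after) / L_before) * 100
Step 1: Shrinkage = 50 - 48.4 = 1.6 cm
Step 2: Shrinkage% = (1.6 / 50) * 100
Step 3: Shrinkage% = 0.032 * 100 = 3.2%

3.2%


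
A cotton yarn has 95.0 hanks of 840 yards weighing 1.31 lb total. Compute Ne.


Formula: Ne = hanks / mass_lb
Substituting: Ne = 95.0 / 1.31
Ne = 72.5

72.5 Ne


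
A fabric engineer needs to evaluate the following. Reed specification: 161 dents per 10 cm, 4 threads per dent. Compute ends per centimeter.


Formula: EPC = (dents per 10 cm * ends per dent) / 10
Step 1: Total ends per 10 cm = 161 * 4 = 644
Step 2: EPC = 644 / 10 = 64.4 ends/cm

64.4 ends/cm


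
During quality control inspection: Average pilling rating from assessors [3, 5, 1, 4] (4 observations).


Formula: Mean = sum / count
Sum = 3 + 5 + 1 + 4 = 13
Mean = 13 / 4 = 3.3

3.3


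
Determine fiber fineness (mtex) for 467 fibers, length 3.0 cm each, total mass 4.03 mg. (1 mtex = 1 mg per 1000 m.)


Formula: fineness (mtex) = mass (mg) / total length (km) = (mass_mg / total_length_m) * 1000
Step 1: Convert fiber length: 3.0 cm = 0.03 m
Step 2: Total fiber length = 467 * 0.03 = 14.01 m
Step 3: Linear density = 4.03 mg / 14.01 m = 0.2877 mg/m
Step 4: fineness = 0.2877 * 1000 = 287.7 mtex

287.7 mtex


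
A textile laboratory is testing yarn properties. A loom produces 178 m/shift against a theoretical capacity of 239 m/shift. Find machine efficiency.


Formula: Efficiency% = (Actual output / Theoretical output) * 100
Efficiency% = (178 / 239) * 100
Efficiency% = 0.74477 * 100 = 74.477% ≈ 74.5%

74.5%


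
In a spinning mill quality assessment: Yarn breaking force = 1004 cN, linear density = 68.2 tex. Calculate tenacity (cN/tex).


Formula: Tenacity = Breaking force / Linear density
Tenacity = 1004 cN / 68.2 tex
Tenacity = 14.72 cN/tex

14.72 cN/tex


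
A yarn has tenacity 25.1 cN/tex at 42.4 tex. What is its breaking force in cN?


Formula: Breaking force = Tenacity * Linear density
F = 25.1 cN/tex * 42.4 tex
F = 1064.24 cN

1064.24 cN


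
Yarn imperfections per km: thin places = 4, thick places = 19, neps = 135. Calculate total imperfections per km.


Formula: Total = thin places + thick places + neps
Total = 4 + 19 + 135
Total = 158 imperfections/km

158 imperfections/km


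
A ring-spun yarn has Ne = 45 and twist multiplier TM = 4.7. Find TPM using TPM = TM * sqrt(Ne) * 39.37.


Formula: TPM = TM * sqrt(Ne) * 39.37
Step 1: sqrt(Ne) = sqrt(45) = 6.7082
Step 2: TM * sqrt(Ne) = 4.7 * 6.7082 = 31.5285
Step 3: TPM = 31.5285 * 39.37 = 1241 twists/m

1241 twists/m


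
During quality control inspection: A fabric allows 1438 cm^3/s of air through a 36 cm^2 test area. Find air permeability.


Formula: Air Permeability = Airflow / Test Area
AP = 1438 cm^3/s / 36 cm^2
AP = 39.9 cm^3/s/cm^2

39.9 cm^3/s/cm^2


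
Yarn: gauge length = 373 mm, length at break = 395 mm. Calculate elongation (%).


Formula: Elongation (%) = ((L_break - L0) / L0) * 100
Step 1: Extension = 395 - 373 = 22 mm
Step 2: Elongation = (22 / 373) * 100
Step 3: Elongation = 0.058981 * 100 = 5.8981% ≈ 5.9%

5.9%


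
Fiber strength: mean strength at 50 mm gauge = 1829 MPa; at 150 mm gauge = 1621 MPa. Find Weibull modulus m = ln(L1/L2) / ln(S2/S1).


Formula: m = ln(L1/L2) / ln(S2/S1)
Step 1: ln(L1/L2) = ln(50/150) = -1.09861
Step 2: S2/S1 = 1621/1829 = 0.88628
Step 3: ln(S2/S1) = ln(0.88628) = -0.12072
Step 4: m = -1.09861 / -0.12072 = 9.10

9.10 (Weibull m)


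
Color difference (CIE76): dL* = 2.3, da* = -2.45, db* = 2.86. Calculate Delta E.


Formula: Delta E = sqrt(dL*^2 + da*^2 + db*^2)
Step 1: dL*^2 = 2.3^2 = 5.29
Step 2: da*^2 = (-2.45)^2 = 6.0025
Step 3: db*^2 = 2.86^2 = 8.1796
Step 4: Sum = 5.29 + 6.0025 + 8.1796 = 19.4721
Step 5: Delta E = sqrt(19.4721) = 4.41

4.41 Delta E


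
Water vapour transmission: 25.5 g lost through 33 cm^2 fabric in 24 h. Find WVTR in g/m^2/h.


Formula: WVTR = mass_loss / (area * time)
Step 1: Convert area: 33 cm^2 = 0.0033 m^2
Step 2: WVTR = 25.5 g / (0.0033 m^2 * 24 h)
Step 3: WVTR = 25.5 / 0.0792 = 322.0 g/m^2/h

322.0 g/m^2/h


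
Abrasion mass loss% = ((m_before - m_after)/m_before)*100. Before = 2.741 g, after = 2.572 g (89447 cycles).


Formula: Mass loss% = ((m_before - m_after) / m_before) * 100
Step 1: Mass loss = 2.741 - 2.572 = 0.169 g
Step 2: Ratio = 0.169 / 2.741 = 0.0616563
Step 3: Mass loss% = 0.0616563 * 100 = 6.16563% ≈ 6.17%

6.17%


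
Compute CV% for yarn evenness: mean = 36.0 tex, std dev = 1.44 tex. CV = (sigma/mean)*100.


Formula: CV% = (standard deviation / mean) * 100
Step 1: Ratio = 1.44 / 36.0 = 0.04
Step 2: CV% = 0.04 * 100 = 4.0%

4.0%


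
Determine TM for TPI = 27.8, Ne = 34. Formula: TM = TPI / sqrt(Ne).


Formula: TM = TPI / sqrt(Ne)
Step 1: sqrt(Ne) = sqrt(34) = 5.831
Step 2: TM = 27.8 / 5.831 = 4.77

4.77 TM


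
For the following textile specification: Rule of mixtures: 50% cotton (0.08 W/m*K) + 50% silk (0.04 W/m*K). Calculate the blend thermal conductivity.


Formula: Blend property = (fraction_A * property_A) + (fraction_B * property_B)
Step 1: Contribution A = 50/100 * 0.08 W/m*K = 0.04 W/m*K
Step 2: Contribution B = 50/100 * 0.04 W/m*K = 0.02 W/m*K
Step 3: Blend thermal conductivity = 0.04 + 0.02 = 0.06 W/m*K

0.06 W/m*K


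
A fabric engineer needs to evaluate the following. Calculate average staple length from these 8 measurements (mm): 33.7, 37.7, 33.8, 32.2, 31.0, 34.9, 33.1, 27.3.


Formula: Mean = sum of lengths / count
Sum = 33.7 + 37.7 + 33.8 + 32.2 + 31.0 + 34.9 + 33.1 + 27.3
Sum = 263.7 mm
Mean = 263.7 / 8 = 32.96 mm

32.96 mm


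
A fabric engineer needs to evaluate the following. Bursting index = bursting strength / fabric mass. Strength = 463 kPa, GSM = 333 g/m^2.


Formula: Bursting Index = Bursting Strength / Fabric GSM
BI = 463 kPa / 333 g/m^2
BI = 1.390 kPa/(g/m^2)

1.390 kPa/(g/m^2)


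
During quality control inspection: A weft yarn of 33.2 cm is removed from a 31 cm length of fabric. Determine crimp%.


Formula: Crimp% = ((L_yarn - L_fabric) / L_fabric) * 100
Step 1: Extension = 33.2 - 31 = 2.2 cm
Step 2: Crimp% = (2.2 / 31) * 100
Step 3: Crimp% = 0.070968 * 100 = 7.0968% ≈ 7.1%

7.1%


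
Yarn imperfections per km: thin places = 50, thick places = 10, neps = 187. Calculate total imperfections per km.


Formula: Total = thin places + thick places + neps
Total = 50 + 10 + 187
Total = 247 imperfections/km

247 imperfections/km


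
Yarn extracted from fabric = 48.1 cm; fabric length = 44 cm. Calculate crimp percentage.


Formula: Crimp% = ((L_yarn - L_fabric) / L_fabric) * 100
Step 1: Extension = 48.1 - 44 = 4.1 cm
Step 2: Crimp% = (4.1 / 44) * 100
Step 3: Crimp% = 0.093182 * 100 = 9.3182% ≈ 9.3%

9.3%


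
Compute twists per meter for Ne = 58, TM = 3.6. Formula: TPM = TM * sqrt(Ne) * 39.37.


Formula: TPM = TM * sqrt(Ne) * 39.37
Step 1: sqrt(Ne) = sqrt(58) = 7.6158
Step 2: TM * sqrt(Ne) = 3.6 * 7.6158 = 27.4169
Step 3: TPM = 27.4169 * 39.37 = 1079 twists/m

1079 twists/m


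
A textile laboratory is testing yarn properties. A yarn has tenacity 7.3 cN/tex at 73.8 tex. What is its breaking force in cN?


Formula: Breaking force = Tenacity * Linear density
F = 7.3 cN/tex * 73.8 tex
F = 538.74 cN

538.74 cN


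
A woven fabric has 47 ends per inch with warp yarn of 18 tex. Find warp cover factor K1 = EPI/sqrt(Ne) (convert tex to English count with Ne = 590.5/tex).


Formula: K1 = EPI / sqrt(Ne), with Ne = 590.5 / tex_warp
Step 1: Ne = 590.5 / 18 = 32.806
Step 2: sqrt(Ne) = sqrt(32.806) = 5.7277
Step 3: K1 = 47 / 5.7277 = 8.2

8.2


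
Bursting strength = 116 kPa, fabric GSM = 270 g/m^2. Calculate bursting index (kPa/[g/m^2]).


Formula: Bursting Index = Bursting Strength / Fabric GSM
BI = 116 kPa / 270 g/m^2
BI = 0.430 kPa/(g/m^2)

0.430 kPa/(g/m^2)


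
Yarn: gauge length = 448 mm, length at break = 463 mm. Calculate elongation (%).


Formula: Elongation (%) = ((L_break - L0) / L0) * 100
Step 1: Extension = 463 - 448 = 15 mm
Step 2: Elongation = (15 / 448) * 100
Step 3: Elongation = 0.033482 * 100 = 3.3482% ≈ 3.3%

3.3%


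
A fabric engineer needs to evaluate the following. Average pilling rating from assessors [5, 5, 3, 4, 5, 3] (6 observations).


Formula: Mean = sum / count
Sum = 5 + 5 + 3 + 4 + 5 + 3 = 25
Mean = 25 / 6 = 4.2

4.2


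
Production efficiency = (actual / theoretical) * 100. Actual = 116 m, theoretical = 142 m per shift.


Formula: Efficiency% = (Actual output / Theoretical output) * 100
Efficiency% = (116 / 142) * 100
Efficiency% = 0.816901 * 100 = 81.6901% ≈ 81.7%

81.7%


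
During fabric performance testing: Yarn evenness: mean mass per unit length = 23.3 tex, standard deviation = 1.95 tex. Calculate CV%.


Formula: CV% = (standard deviation / mean) * 100
Step 1: Ratio = 1.95 / 23.3 = 0.083691
Step 2: CV% = 0.083691 * 100 = 8.3691% ≈ 8.4%

8.4%


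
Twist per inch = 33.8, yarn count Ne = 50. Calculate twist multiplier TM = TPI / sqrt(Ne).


Formula: TM = TPI / sqrt(Ne)
Step 1: sqrt(Ne) = sqrt(50) = 7.0711
Step 2: TM = 33.8 / 7.0711 = 4.78

4.78 TM


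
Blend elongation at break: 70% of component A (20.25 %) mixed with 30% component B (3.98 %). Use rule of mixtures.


Formula: Blend property = (fraction_A * property_A) + (fraction_B * property_B)
Step 1: Contribution A = 70/100 * 20.25 % = 14.175 %
Step 2: Contribution B = 30/100 * 3.98 % = 1.194 %
Step 3: Blend elongation at break = 14.175 + 1.194 = 15.369 %

15.369 %


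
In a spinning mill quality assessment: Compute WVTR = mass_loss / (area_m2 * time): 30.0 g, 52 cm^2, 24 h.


Formula: WVTR = mass_loss / (area * time)
Step 1: Convert area: 52 cm^2 = 0.0052 m^2
Step 2: WVTR = 30.0 g / (0.0052 m^2 * 24 h)
Step 3: WVTR = 30.0 / 0.1248 = 240.4 g/m^2/h

240.4 g/m^2/h


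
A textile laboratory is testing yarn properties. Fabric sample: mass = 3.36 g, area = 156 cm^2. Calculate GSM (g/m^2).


Formula: GSM = mass_g / area_m2
Step 1: Convert area: 156 cm^2 = 156 / 10000 = 0.0156 m^2
Step 2: GSM = 3.36 g / 0.0156 m^2 = 215.4 g/m^2

215.4 g/m^2


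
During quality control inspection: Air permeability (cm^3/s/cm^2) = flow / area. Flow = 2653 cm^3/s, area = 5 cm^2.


Formula: Air Permeability = Airflow / Test Area
AP = 2653 cm^3/s / 5 cm^2
AP = 530.6 cm^3/s/cm^2

530.6 cm^3/s/cm^2


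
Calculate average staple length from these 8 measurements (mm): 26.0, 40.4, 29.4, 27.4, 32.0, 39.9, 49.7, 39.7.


Formula: Mean = sum of lengths / count
Sum = 26.0 + 40.4 + 29.4 + 27.4 + 32.0 + 39.9 + 49.7 + 39.7
Sum = 284.5 mm
Mean = 284.5 / 8 = 35.56 mm

35.56 mm


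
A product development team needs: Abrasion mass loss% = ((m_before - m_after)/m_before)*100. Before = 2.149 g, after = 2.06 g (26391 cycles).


Formula: Mass loss% = ((m_before - m_after) / m_before) * 100
Step 1: Mass loss = 2.149 - 2.06 = 0.089 g
Step 2: Ratio = 0.089 / 2.149 = 0.0414146
Step 3: Mass loss% = 0.0414146 * 100 = 4.14146% ≈ 4.14%

4.14%


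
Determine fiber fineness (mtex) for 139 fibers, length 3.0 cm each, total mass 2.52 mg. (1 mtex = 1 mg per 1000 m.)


Formula: fineness (mtex) = mass (mg) / total length (km) = (mass_mg / total_length_m) * 1000
Step 1: Convert fiber length: 3.0 cm = 0.03 m
Step 2: Total fiber length = 139 * 0.03 = 4.17 m
Step 3: Linear density = 2.52 mg / 4.17 m = 0.6043 mg/m
Step 4: fineness = 0.6043 * 1000 = 604.3 mtex

604.3 mtex


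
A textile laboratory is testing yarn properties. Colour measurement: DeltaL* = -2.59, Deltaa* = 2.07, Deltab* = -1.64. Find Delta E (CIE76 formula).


Formula: Delta E = sqrt(dL*^2 + da*^2 + db*^2)
Step 1: dL*^2 = (-2.59)^2 = 6.7081
Step 2: da*^2 = 2.07^2 = 4.2849
Step 3: db*^2 = (-1.64)^2 = 2.6896
Step 4: Sum = 6.7081 + 4.2849 + 2.6896 = 13.6826
Step 5: Delta E = sqrt(13.6826) = 3.7

3.7 Delta E


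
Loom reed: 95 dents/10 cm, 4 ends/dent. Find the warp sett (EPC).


Formula: EPC = (dents per 10 cm * ends per dent) / 10
Step 1: Total ends per 10 cm = 95 * 4 = 380
Step 2: EPC = 380 / 10 = 38.0 ends/cm

38.0 ends/cm
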